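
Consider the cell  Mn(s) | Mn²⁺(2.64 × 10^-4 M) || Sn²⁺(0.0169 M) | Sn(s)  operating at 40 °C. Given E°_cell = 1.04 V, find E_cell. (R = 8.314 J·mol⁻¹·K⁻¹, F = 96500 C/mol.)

Balancing electrons gives n = 2; the reaction quotient is Q = [Mn²⁺]/[Sn²⁺] = 0.0156.
E = E° − (RT/nF) ln Q = 1.04 − (8.314×313)/(2×96500) × (-4.159) = 1.040 + 0.056 = 1.096 V.

1.10 V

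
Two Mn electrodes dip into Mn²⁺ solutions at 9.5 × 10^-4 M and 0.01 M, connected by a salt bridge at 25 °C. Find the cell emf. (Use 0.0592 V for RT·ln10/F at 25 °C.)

Both half-cells are Mn²⁺/Mn, so E°_cell = 0. The concentrated side is the cathode; the cell reaction moves Mn²⁺ from high to low concentration with n = 2.
Q = [Mn²⁺]_dilute/[Mn²⁺]_conc = 9.5 × 10^-4/0.01 = 0.0950.
E = 0 − (0.0592/2) log Q = −(0.0592/2)(-1.022) = 0.0303 V.

0.030 V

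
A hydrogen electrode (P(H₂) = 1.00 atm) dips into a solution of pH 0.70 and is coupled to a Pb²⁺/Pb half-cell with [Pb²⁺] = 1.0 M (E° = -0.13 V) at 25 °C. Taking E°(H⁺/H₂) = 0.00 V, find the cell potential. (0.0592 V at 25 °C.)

The hydrogen couple is the cathode, so E°_cell = 0.13 V; n = 2.
[H⁺] = 10^(−0.70) = 0.20 M, and Q = [Pb²⁺]·P(H₂) / [H⁺]^2 = 25.1.
E = E° − (0.0592/2) log Q = 0.13 − (0.0592/2)(1.400) = 0.089 V.

0.089 V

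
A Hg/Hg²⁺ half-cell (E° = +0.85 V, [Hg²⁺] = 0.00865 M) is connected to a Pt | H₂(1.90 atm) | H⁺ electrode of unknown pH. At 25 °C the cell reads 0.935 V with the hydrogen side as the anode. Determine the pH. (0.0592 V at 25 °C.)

E°_cell = 0.85 V and n = 2.
log Q = n(E° − E)/0.0592 = 2×(0.85 − 0.935)/0.0592 = -2.872.
With Q = [H⁺]^2 / ([Hg²⁺]·P(H₂)), solving for [H⁺] gives log[H⁺] = -2.328, so pH = 2.33.

pH = 2.33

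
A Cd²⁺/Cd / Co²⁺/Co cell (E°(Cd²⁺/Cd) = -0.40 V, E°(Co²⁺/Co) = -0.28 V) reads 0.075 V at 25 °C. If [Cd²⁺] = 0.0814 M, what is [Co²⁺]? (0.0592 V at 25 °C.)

From the Nernst equation, log Q = n(E° − E)/0.0592 = 2(0.12 − 0.075)/0.0592 = 1.520, so Q = 33.1.
With Q = [Cd²⁺]/[Co²⁺] and the known concentrations, [Co²⁺] in the denominator gives [Co²⁺] = 0.0025 M.

0.0025 M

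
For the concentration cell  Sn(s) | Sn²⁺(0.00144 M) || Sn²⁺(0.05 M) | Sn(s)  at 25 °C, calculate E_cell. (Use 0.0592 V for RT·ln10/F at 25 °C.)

0.046 V

Both half-cells are Sn²⁺/Sn, so E°_cell = 0. The concentrated side is the cathode; the cell reaction moves Sn²⁺ from high to low concentration with n = 2.
Q = [Sn²⁺]_dilute/[Sn²⁺]_conc = 0.00144/0.05 = 0.0288.
E = 0 − (0.0592/2) log Q = −(0.0592/2)(-1.541) = 0.0456 V.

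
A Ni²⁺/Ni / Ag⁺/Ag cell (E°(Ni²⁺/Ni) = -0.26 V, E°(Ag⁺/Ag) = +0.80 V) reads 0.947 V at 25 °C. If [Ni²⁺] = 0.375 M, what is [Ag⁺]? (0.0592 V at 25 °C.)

From the Nernst equation, log Q = n(E° − E)/0.0592 = 2(1.06 − 0.947)/0.0592 = 3.818, so Q = 6570.
With Q = [Ni²⁺]/[Ag⁺]^2 and the known concentrations, [Ag⁺]^2 in the denominator gives [Ag⁺] = 0.0076 M.

0.0076 M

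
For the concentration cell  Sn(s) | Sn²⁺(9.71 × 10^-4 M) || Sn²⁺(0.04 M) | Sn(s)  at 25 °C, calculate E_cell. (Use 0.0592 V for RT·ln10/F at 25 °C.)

0.048 V

Both half-cells are Sn²⁺/Sn, so E°_cell = 0. The concentrated side is the cathode; the cell reaction moves Sn²⁺ from high to low concentration with n = 2.
Q = [Sn²⁺]_dilute/[Sn²⁺]_conc = 9.71 × 10^-4/0.04 = 0.0243.
E = 0 − (0.0592/2) log Q = −(0.0592/2)(-1.615) = 0.0478 V.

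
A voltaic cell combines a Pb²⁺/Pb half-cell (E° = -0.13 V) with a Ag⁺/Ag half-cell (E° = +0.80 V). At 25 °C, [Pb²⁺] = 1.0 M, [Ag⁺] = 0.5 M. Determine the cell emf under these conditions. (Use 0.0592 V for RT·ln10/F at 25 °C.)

The Ag⁺/Ag couple has the higher reduction potential and acts as the cathode, so E°_cell = +0.80 − (-0.13) = 0.93 V.
Balancing electrons gives n = 2; the reaction quotient is Q = [Pb²⁺]/[Ag⁺]^2 = 4.00.
At 25 °C, E = E° − (0.0592/n) log Q = 0.93 − (0.0592/2)(0.602) = 0.930 − 0.018 = 0.912 V.

0.912 V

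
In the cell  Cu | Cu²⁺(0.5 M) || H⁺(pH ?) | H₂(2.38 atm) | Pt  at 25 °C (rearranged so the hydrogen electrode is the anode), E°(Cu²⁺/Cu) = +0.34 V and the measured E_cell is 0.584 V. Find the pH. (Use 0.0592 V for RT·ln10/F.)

pH = 4.08

E°_cell = 0.34 V and n = 2.
log Q = n(E° − E)/0.0592 = 2×(0.34 − 0.584)/0.0592 = -8.243.
With Q = [H⁺]^2 / ([Cu²⁺]·P(H₂)), solving for [H⁺] gives log[H⁺] = -4.084, so pH = 4.08.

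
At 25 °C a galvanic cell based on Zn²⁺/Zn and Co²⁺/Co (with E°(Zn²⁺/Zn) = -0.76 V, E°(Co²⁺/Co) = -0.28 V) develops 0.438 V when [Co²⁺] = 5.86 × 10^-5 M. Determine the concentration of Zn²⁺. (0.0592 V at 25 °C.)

0.0015 M

From the Nernst equation, log Q = n(E° − E)/0.0592 = 2(0.48 − 0.438)/0.0592 = 1.419, so Q = 26.2.
With Q = [Zn²⁺]/[Co²⁺] and the known concentrations, [Zn²⁺] in the numerator gives [Zn²⁺] = 0.0015 M.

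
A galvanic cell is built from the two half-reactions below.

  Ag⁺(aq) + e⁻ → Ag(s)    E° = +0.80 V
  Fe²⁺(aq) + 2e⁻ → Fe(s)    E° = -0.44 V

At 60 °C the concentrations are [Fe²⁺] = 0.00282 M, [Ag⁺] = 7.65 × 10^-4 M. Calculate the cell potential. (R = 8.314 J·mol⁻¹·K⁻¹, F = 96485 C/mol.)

1.12 V

The Ag⁺/Ag couple has the higher reduction potential and acts as the cathode, so E°_cell = +0.80 − (-0.44) = 1.24 V.
Balancing electrons gives n = 2; the reaction quotient is Q = [Fe²⁺]/[Ag⁺]^2 = 4820.
E = E° − (RT/nF) ln Q = 1.24 − (8.314×333)/(2×96485) × (8.480) = 1.240 − 0.122 = 1.118 V.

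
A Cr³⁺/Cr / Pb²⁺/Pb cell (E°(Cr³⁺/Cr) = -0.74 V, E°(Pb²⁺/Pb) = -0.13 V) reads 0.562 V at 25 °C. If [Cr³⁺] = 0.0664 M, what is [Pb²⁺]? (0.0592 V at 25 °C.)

0.0039 M

From the Nernst equation, log Q = n(E° − E)/0.0592 = 6(0.61 − 0.562)/0.0592 = 4.865, so Q = 7.33 × 10^4.
With Q = [Cr³⁺]^2/[Pb²⁺]^3 and the known concentrations, [Pb²⁺]^3 in the denominator gives [Pb²⁺] = 0.0039 M.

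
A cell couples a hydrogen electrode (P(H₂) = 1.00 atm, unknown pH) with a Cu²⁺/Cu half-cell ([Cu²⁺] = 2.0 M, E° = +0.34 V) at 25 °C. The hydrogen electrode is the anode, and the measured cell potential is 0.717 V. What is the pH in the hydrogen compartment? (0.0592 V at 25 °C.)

pH = 6.22

E°_cell = 0.34 V and n = 2.
log Q = n(E° − E)/0.0592 = 2×(0.34 − 0.717)/0.0592 = -12.736.
With Q = [H⁺]^2 / ([Cu²⁺]·P(H₂)), solving for [H⁺] gives log[H⁺] = -6.218, so pH = 6.22.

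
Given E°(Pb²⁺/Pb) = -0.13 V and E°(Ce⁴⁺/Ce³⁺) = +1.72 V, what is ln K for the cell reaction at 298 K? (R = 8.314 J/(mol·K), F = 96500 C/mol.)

ln K = 144.1

E°_cell = +1.72 − (-0.13) = 1.85 V, with n = 2 electrons transferred.
At equilibrium E = 0, so the Nernst equation gives ln K = nFE°/RT = (2)(96500)(1.85)/((8.314)(298)) = 144.11.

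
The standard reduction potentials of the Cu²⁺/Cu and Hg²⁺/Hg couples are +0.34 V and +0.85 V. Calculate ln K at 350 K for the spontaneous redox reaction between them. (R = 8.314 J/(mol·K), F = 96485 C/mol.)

ln K = 33.8

E°_cell = +0.85 − (+0.34) = 0.51 V, with n = 2 electrons transferred.
At equilibrium E = 0, so the Nernst equation gives ln K = nFE°/RT = (2)(96485)(0.51)/((8.314)(350)) = 33.82.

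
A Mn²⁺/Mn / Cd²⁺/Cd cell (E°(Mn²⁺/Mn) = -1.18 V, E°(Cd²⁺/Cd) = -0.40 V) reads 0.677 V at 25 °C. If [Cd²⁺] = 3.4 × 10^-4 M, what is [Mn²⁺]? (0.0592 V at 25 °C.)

1.0 M

From the Nernst equation, log Q = n(E° − E)/0.0592 = 2(0.78 − 0.677)/0.0592 = 3.480, so Q = 3020.
With Q = [Mn²⁺]/[Cd²⁺] and the known concentrations, [Mn²⁺] in the numerator gives [Mn²⁺] = 1.0 M.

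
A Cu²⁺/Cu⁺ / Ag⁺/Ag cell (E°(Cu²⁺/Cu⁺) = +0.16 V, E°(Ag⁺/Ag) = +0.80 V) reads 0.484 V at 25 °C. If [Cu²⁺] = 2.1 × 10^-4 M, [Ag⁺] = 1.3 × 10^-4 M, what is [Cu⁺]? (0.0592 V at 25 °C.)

From the Nernst equation, log Q = n(E° − E)/0.0592 = 1(0.64 − 0.484)/0.0592 = 2.635, so Q = 432.
With Q = [Cu²⁺]/([Cu⁺]·[Ag⁺]) and the known concentrations, [Cu⁺] in the denominator gives [Cu⁺] = 0.0037 M.

0.0037 M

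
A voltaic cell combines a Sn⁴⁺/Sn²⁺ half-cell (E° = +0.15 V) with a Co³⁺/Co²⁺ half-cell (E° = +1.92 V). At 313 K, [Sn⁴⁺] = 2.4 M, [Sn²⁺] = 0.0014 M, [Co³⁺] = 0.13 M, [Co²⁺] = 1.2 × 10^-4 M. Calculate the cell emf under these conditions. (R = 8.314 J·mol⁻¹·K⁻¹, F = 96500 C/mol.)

1.86 V

The Co³⁺/Co²⁺ couple has the higher reduction potential and acts as the cathode, so E°_cell = +1.92 − (+0.15) = 1.77 V.
Balancing electrons gives n = 2; the reaction quotient is Q = [Sn⁴⁺]·[Co²⁺]^2/([Sn²⁺]·[Co³⁺]^2) = 0.00146.
E = E° − (RT/nF) ln Q = 1.77 − (8.314×313)/(2×96500) × (-6.529) = 1.770 + 0.088 = 1.858 V.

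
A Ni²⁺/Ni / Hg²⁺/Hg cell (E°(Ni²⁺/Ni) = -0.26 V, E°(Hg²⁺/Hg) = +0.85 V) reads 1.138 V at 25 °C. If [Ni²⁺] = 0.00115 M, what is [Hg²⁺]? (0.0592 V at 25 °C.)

From the Nernst equation, log Q = n(E° − E)/0.0592 = 2(1.11 − 1.138)/0.0592 = -0.946, so Q = 0.113.
With Q = [Ni²⁺]/[Hg²⁺] and the known concentrations, [Hg²⁺] in the denominator gives [Hg²⁺] = 0.01 M.

0.01 M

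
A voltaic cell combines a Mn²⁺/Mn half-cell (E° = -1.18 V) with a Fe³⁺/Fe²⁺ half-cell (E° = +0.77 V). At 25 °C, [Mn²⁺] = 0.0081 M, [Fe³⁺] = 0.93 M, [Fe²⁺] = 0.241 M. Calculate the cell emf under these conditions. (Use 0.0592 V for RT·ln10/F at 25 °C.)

The Fe³⁺/Fe²⁺ couple has the higher reduction potential and acts as the cathode, so E°_cell = +0.77 − (-1.18) = 1.95 V.
Balancing electrons gives n = 2; the reaction quotient is Q = [Mn²⁺]·[Fe²⁺]^2/[Fe³⁺]^2 = 5.44 × 10^-4.
At 25 °C, E = E° − (0.0592/n) log Q = 1.95 − (0.0592/2)(-3.264) = 1.950 + 0.097 = 2.047 V.

2.05 V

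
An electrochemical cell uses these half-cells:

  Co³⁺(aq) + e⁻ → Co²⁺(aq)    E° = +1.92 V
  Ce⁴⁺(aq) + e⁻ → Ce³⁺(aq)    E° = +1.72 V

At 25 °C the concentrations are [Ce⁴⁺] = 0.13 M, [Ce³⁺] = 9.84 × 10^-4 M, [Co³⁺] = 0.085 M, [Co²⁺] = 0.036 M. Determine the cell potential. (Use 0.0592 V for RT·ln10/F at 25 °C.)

0.097 V

The Co³⁺/Co²⁺ couple has the higher reduction potential and acts as the cathode, so E°_cell = +1.92 − (+1.72) = 0.20 V.
Balancing electrons gives n = 1; the reaction quotient is Q = [Ce⁴⁺]·[Co²⁺]/([Ce³⁺]·[Co³⁺]) = 56.0.
At 25 °C, E = E° − (0.0592/n) log Q = 0.20 − (0.0592/1)(1.748) = 0.200 − 0.103 = 0.097 V.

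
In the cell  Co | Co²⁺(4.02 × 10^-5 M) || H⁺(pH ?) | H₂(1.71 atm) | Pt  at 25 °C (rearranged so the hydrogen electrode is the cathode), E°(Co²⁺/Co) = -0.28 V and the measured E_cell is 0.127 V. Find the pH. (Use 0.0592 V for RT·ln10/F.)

E°_cell = 0.28 V and n = 2.
log Q = n(E° − E)/0.0592 = 2×(0.28 − 0.127)/0.0592 = 5.169.
With Q = [Co²⁺]·P(H₂) / [H⁺]^2, solving for [H⁺] gives log[H⁺] = -4.666, so pH = 4.67.

pH = 4.67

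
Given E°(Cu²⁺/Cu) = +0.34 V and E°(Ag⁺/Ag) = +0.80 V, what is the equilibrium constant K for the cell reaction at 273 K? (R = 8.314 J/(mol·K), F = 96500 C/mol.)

E°_cell = +0.80 − (+0.34) = 0.46 V, with n = 2 electrons transferred.
At equilibrium E = 0, so the Nernst equation gives ln K = nFE°/RT = (2)(96500)(0.46)/((8.314)(273)) = 39.11.
K = e^39.11 = 9.7 × 10^16.

9.7 × 10^16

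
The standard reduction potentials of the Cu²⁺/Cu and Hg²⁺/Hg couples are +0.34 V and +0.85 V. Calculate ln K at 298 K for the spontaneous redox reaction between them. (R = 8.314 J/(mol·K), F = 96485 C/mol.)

ln K = 39.7

E°_cell = +0.85 − (+0.34) = 0.51 V, with n = 2 electrons transferred.
At equilibrium E = 0, so the Nernst equation gives ln K = nFE°/RT = (2)(96485)(0.51)/((8.314)(298)) = 39.72.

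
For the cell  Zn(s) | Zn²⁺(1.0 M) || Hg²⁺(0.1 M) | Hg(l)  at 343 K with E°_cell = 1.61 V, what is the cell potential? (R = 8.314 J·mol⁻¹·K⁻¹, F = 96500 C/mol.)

1.58 V

Balancing electrons gives n = 2; the reaction quotient is Q = [Zn²⁺]/[Hg²⁺] = 10.0.
E = E° − (RT/nF) ln Q = 1.61 − (8.314×343)/(2×96500) × (2.303) = 1.610 − 0.034 = 1.576 V.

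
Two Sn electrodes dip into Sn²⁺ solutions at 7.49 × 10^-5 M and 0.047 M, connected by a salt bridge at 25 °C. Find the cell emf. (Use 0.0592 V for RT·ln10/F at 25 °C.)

0.083 V

Both half-cells are Sn²⁺/Sn, so E°_cell = 0. The concentrated side is the cathode; the cell reaction moves Sn²⁺ from high to low concentration with n = 2.
Q = [Sn²⁺]_dilute/[Sn²⁺]_conc = 7.49 × 10^-5/0.047 = 0.00159.
E = 0 − (0.0592/2) log Q = −(0.0592/2)(-2.798) = 0.0828 V.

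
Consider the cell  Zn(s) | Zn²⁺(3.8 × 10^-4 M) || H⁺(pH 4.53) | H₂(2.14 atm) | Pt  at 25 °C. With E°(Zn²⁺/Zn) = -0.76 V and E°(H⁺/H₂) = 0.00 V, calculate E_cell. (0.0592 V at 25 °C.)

The hydrogen couple is the cathode, so E°_cell = 0.76 V; n = 2.
[H⁺] = 10^(−4.53) = 3 × 10^-5 M, and Q = [Zn²⁺]·P(H₂) / [H⁺]^2 = 9.34 × 10^5.
E = E° − (0.0592/2) log Q = 0.76 − (0.0592/2)(5.970) = 0.583 V.

0.58 V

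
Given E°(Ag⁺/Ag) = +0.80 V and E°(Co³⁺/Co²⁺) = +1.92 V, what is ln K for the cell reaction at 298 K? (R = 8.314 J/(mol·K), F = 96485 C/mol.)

E°_cell = +1.92 − (+0.80) = 1.12 V, with n = 1 electron transferred.
At equilibrium E = 0, so the Nernst equation gives ln K = nFE°/RT = (1)(96485)(1.12)/((8.314)(298)) = 43.62.

ln K = 43.6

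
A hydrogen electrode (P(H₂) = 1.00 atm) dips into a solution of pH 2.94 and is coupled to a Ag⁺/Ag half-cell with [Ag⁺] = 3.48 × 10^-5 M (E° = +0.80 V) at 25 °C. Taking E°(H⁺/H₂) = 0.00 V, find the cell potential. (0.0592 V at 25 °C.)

The Ag⁺/Ag couple is the cathode, so E°_cell = 0.80 V; n = 2.
[H⁺] = 10^(−2.94) = 0.0011 M, and Q = [H⁺]^2 / ([Ag⁺]^2·P(H₂)) = 1090.
E = E° − (0.0592/2) log Q = 0.80 − (0.0592/2)(3.037) = 0.710 V.

0.71 V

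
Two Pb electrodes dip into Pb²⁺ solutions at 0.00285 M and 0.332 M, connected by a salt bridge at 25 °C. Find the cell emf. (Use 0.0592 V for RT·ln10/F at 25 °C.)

0.061 V

Both half-cells are Pb²⁺/Pb, so E°_cell = 0. The concentrated side is the cathode; the cell reaction moves Pb²⁺ from high to low concentration with n = 2.
Q = [Pb²⁺]_dilute/[Pb²⁺]_conc = 0.00285/0.332 = 0.00858.
E = 0 − (0.0592/2) log Q = −(0.0592/2)(-2.066) = 0.0612 V.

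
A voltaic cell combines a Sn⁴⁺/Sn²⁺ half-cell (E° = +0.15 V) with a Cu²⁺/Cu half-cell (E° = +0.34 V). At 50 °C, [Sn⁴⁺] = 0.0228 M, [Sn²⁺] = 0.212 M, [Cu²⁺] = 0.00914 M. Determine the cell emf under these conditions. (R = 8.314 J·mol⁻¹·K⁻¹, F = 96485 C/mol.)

0.156 V

The Cu²⁺/Cu couple has the higher reduction potential and acts as the cathode, so E°_cell = +0.34 − (+0.15) = 0.19 V.
Balancing electrons gives n = 2; the reaction quotient is Q = [Sn⁴⁺]/([Sn²⁺]·[Cu²⁺]) = 11.8.
E = E° − (RT/nF) ln Q = 0.19 − (8.314×323)/(2×96485) × (2.465) = 0.190 − 0.034 = 0.156 V.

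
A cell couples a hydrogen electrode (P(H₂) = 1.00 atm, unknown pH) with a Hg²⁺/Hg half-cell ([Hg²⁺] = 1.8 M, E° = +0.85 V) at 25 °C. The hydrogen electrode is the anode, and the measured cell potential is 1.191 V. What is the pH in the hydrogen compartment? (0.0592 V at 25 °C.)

pH = 5.63

E°_cell = 0.85 V and n = 2.
log Q = n(E° − E)/0.0592 = 2×(0.85 − 1.191)/0.0592 = -11.520.
With Q = [H⁺]^2 / ([Hg²⁺]·P(H₂)), solving for [H⁺] gives log[H⁺] = -5.632, so pH = 5.63.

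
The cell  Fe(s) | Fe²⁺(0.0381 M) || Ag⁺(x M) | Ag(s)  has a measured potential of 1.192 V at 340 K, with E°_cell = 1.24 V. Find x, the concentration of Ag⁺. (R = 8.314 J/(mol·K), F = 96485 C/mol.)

From the Nernst equation, ln Q = nF(E° − E)/RT = 2×96485×(1.24 − 1.192)/(8.314×340) = 3.277, so Q = 26.5.
With Q = [Fe²⁺]/[Ag⁺]^2 and the known concentrations, [Ag⁺]^2 in the denominator gives [Ag⁺] = 0.038 M.

0.038 M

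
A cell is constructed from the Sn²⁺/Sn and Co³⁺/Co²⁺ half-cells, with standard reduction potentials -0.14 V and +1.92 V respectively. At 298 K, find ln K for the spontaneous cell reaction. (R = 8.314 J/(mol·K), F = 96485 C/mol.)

ln K = 160.4

E°_cell = +1.92 − (-0.14) = 2.06 V, with n = 2 electrons transferred.
At equilibrium E = 0, so the Nernst equation gives ln K = nFE°/RT = (2)(96485)(2.06)/((8.314)(298)) = 160.45.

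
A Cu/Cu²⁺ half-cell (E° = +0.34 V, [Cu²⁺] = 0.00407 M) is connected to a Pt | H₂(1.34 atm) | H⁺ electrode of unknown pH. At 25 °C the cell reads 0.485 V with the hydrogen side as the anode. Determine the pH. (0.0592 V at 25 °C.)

pH = 3.58

E°_cell = 0.34 V and n = 2.
log Q = n(E° − E)/0.0592 = 2×(0.34 − 0.485)/0.0592 = -4.899.
With Q = [H⁺]^2 / ([Cu²⁺]·P(H₂)), solving for [H⁺] gives log[H⁺] = -3.581, so pH = 3.58.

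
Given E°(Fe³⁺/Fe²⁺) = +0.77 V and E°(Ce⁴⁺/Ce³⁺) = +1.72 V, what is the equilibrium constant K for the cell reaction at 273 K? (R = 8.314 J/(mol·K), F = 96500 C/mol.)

E°_cell = +1.72 − (+0.77) = 0.95 V, with n = 1 electron transferred.
At equilibrium E = 0, so the Nernst equation gives ln K = nFE°/RT = (1)(96500)(0.95)/((8.314)(273)) = 40.39.
K = e^40.39 = 3.5 × 10^17.

3.5 × 10^17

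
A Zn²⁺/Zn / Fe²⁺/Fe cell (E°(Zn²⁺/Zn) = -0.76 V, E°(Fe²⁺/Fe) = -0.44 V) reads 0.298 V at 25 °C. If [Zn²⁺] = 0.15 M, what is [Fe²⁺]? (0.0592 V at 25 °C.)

0.027 M

From the Nernst equation, log Q = n(E° − E)/0.0592 = 2(0.32 − 0.298)/0.0592 = 0.743, so Q = 5.54.
With Q = [Zn²⁺]/[Fe²⁺] and the known concentrations, [Fe²⁺] in the denominator gives [Fe²⁺] = 0.027 M.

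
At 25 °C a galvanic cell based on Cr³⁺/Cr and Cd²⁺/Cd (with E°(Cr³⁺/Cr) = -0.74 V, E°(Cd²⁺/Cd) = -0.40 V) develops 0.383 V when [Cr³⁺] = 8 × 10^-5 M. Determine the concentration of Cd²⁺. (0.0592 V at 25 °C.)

From the Nernst equation, log Q = n(E° − E)/0.0592 = 6(0.34 − 0.383)/0.0592 = -4.358, so Q = 4.38 × 10^-5.
With Q = [Cr³⁺]^2/[Cd²⁺]^3 and the known concentrations, [Cd²⁺]^3 in the denominator gives [Cd²⁺] = 0.053 M.

0.053 M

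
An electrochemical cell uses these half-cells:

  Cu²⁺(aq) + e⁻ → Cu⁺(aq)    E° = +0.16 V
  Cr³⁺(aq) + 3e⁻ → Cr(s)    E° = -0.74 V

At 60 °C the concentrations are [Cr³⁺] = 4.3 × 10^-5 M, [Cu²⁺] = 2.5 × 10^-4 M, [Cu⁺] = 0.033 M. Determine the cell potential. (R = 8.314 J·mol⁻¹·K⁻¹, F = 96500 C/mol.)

0.856 V

The Cu²⁺/Cu⁺ couple has the higher reduction potential and acts as the cathode, so E°_cell = +0.16 − (-0.74) = 0.90 V.
Balancing electrons gives n = 3; the reaction quotient is Q = [Cr³⁺]·[Cu⁺]^3/[Cu²⁺]^3 = 98.9.
E = E° − (RT/nF) ln Q = 0.90 − (8.314×333)/(3×96500) × (4.594) = 0.900 − 0.044 = 0.856 V.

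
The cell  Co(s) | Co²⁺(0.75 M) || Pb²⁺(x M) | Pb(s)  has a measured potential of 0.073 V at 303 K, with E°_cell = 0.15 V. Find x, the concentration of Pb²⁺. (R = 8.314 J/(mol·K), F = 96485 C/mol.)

0.0021 M

From the Nernst equation, ln Q = nF(E° − E)/RT = 2×96485×(0.15 − 0.073)/(8.314×303) = 5.898, so Q = 364.
With Q = [Co²⁺]/[Pb²⁺] and the known concentrations, [Pb²⁺] in the denominator gives [Pb²⁺] = 0.0021 M.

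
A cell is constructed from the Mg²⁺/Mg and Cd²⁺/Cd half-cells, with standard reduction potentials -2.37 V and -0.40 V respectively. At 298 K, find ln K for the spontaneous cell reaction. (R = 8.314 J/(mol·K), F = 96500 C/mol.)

E°_cell = -0.40 − (-2.37) = 1.97 V, with n = 2 electrons transferred.
At equilibrium E = 0, so the Nernst equation gives ln K = nFE°/RT = (2)(96500)(1.97)/((8.314)(298)) = 153.46.

ln K = 153.5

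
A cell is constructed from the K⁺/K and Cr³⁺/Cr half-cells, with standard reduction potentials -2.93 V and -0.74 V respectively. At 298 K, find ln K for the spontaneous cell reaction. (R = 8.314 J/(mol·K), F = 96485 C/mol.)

ln K = 255.9

E°_cell = -0.74 − (-2.93) = 2.19 V, with n = 3 electrons transferred.
At equilibrium E = 0, so the Nernst equation gives ln K = nFE°/RT = (3)(96485)(2.19)/((8.314)(298)) = 255.86.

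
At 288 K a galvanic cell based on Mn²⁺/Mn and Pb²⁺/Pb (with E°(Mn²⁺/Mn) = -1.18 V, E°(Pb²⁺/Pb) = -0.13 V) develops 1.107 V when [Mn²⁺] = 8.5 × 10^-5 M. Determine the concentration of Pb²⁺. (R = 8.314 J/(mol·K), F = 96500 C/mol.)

0.0084 M

From the Nernst equation, ln Q = nF(E° − E)/RT = 2×96500×(1.05 − 1.107)/(8.314×288) = -4.594, so Q = 0.0101.
With Q = [Mn²⁺]/[Pb²⁺] and the known concentrations, [Pb²⁺] in the denominator gives [Pb²⁺] = 0.0084 M.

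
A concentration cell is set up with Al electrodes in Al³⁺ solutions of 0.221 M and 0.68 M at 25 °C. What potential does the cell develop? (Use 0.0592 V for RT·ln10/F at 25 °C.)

0.010 V

Both half-cells are Al³⁺/Al, so E°_cell = 0. The concentrated side is the cathode; the cell reaction moves Al³⁺ from high to low concentration with n = 3.
Q = [Al³⁺]_dilute/[Al³⁺]_conc = 0.221/0.68 = 0.325.
E = 0 − (0.0592/3) log Q = −(0.0592/3)(-0.488) = 0.0096 V.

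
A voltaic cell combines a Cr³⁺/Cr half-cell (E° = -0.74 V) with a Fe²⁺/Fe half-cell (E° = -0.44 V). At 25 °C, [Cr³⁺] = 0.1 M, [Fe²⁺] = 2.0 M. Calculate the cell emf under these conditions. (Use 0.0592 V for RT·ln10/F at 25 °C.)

The Fe²⁺/Fe couple has the higher reduction potential and acts as the cathode, so E°_cell = -0.44 − (-0.74) = 0.30 V.
Balancing electrons gives n = 6; the reaction quotient is Q = [Cr³⁺]^2/[Fe²⁺]^3 = 0.00125.
At 25 °C, E = E° − (0.0592/n) log Q = 0.30 − (0.0592/6)(-2.903) = 0.300 + 0.029 = 0.329 V.

0.329 V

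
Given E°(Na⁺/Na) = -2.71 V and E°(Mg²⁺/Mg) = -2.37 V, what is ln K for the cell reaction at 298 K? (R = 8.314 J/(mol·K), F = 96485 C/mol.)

E°_cell = -2.37 − (-2.71) = 0.34 V, with n = 2 electrons transferred.
At equilibrium E = 0, so the Nernst equation gives ln K = nFE°/RT = (2)(96485)(0.34)/((8.314)(298)) = 26.48.

ln K = 26.5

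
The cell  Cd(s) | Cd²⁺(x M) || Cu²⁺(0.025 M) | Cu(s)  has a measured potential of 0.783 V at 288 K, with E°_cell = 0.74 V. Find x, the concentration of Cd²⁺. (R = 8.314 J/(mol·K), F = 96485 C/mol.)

From the Nernst equation, ln Q = nF(E° − E)/RT = 2×96485×(0.74 − 0.783)/(8.314×288) = -3.465, so Q = 0.0313.
With Q = [Cd²⁺]/[Cu²⁺] and the known concentrations, [Cd²⁺] in the numerator gives [Cd²⁺] = 7.8 × 10^-4 M.

7.8 × 10^-4 M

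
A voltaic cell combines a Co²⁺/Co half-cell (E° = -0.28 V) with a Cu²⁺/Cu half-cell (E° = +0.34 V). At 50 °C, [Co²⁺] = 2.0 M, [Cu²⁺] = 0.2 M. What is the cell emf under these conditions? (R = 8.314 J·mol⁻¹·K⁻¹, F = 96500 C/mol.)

The Cu²⁺/Cu couple has the higher reduction potential and acts as the cathode, so E°_cell = +0.34 − (-0.28) = 0.62 V.
Balancing electrons gives n = 2; the reaction quotient is Q = [Co²⁺]/[Cu²⁺] = 10.0.
E = E° − (RT/nF) ln Q = 0.62 − (8.314×323)/(2×96500) × (2.303) = 0.620 − 0.032 = 0.588 V.

0.588 V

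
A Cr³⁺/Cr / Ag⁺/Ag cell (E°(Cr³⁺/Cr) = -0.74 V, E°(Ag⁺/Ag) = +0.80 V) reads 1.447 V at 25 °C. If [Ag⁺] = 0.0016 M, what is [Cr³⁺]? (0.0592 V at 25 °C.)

2.1 × 10^-4 M

From the Nernst equation, log Q = n(E° − E)/0.0592 = 3(1.54 − 1.447)/0.0592 = 4.713, so Q = 5.16 × 10^4.
With Q = [Cr³⁺]/[Ag⁺]^3 and the known concentrations, [Cr³⁺] in the numerator gives [Cr³⁺] = 2.1 × 10^-4 M.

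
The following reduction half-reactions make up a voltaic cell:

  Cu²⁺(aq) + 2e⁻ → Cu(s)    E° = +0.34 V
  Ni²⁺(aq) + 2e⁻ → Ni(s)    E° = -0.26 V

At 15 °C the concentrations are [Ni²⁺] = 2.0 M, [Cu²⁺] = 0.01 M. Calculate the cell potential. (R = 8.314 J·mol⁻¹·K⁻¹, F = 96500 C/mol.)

0.534 V

The Cu²⁺/Cu couple has the higher reduction potential and acts as the cathode, so E°_cell = +0.34 − (-0.26) = 0.60 V.
Balancing electrons gives n = 2; the reaction quotient is Q = [Ni²⁺]/[Cu²⁺] = 200.
E = E° − (RT/nF) ln Q = 0.60 − (8.314×288)/(2×96500) × (5.298) = 0.600 − 0.066 = 0.534 V.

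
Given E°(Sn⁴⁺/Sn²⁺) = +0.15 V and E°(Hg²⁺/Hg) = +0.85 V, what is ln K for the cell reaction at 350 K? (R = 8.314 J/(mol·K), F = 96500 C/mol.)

ln K = 46.4

E°_cell = +0.85 − (+0.15) = 0.70 V, with n = 2 electrons transferred.
At equilibrium E = 0, so the Nernst equation gives ln K = nFE°/RT = (2)(96500)(0.70)/((8.314)(350)) = 46.43.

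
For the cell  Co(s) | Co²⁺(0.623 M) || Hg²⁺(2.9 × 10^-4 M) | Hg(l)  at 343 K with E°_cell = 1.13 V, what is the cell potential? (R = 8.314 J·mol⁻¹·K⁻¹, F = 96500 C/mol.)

Balancing electrons gives n = 2; the reaction quotient is Q = [Co²⁺]/[Hg²⁺] = 2150.
E = E° − (RT/nF) ln Q = 1.13 − (8.314×343)/(2×96500) × (7.672) = 1.130 − 0.113 = 1.017 V.

1.02 V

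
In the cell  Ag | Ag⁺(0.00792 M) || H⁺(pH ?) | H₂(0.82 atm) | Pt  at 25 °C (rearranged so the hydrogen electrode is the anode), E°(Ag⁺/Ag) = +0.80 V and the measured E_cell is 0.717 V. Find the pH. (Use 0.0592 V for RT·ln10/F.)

E°_cell = 0.80 V and n = 2.
log Q = n(E° − E)/0.0592 = 2×(0.80 − 0.717)/0.0592 = 2.804.
With Q = [H⁺]^2 / ([Ag⁺]^2·P(H₂)), solving for [H⁺] gives log[H⁺] = -0.742, so pH = 0.74.

pH = 0.74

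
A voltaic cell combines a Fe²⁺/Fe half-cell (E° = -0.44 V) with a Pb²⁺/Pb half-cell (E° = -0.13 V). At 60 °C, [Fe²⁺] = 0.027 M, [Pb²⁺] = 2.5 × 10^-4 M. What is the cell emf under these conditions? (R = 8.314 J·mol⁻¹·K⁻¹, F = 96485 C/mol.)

0.243 V

The Pb²⁺/Pb couple has the higher reduction potential and acts as the cathode, so E°_cell = -0.13 − (-0.44) = 0.31 V.
Balancing electrons gives n = 2; the reaction quotient is Q = [Fe²⁺]/[Pb²⁺] = 108.
E = E° − (RT/nF) ln Q = 0.31 − (8.314×333)/(2×96485) × (4.682) = 0.310 − 0.067 = 0.243 V.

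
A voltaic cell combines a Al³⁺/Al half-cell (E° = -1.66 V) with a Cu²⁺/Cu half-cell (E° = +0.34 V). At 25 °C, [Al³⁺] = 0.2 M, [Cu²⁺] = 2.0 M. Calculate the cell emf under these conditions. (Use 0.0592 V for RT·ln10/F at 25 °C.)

2.02 V

The Cu²⁺/Cu couple has the higher reduction potential and acts as the cathode, so E°_cell = +0.34 − (-1.66) = 2.00 V.
Balancing electrons gives n = 6; the reaction quotient is Q = [Al³⁺]^2/[Cu²⁺]^3 = 0.00500.
At 25 °C, E = E° − (0.0592/n) log Q = 2.00 − (0.0592/6)(-2.301) = 2.000 + 0.023 = 2.023 V.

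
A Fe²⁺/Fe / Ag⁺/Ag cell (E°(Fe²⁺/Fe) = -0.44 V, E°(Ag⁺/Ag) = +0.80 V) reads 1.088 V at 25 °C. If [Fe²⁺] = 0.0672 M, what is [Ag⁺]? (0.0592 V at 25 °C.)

7 × 10^-4 M

From the Nernst equation, log Q = n(E° − E)/0.0592 = 2(1.24 − 1.088)/0.0592 = 5.135, so Q = 1.37 × 10^5.
With Q = [Fe²⁺]/[Ag⁺]^2 and the known concentrations, [Ag⁺]^2 in the denominator gives [Ag⁺] = 7 × 10^-4 M.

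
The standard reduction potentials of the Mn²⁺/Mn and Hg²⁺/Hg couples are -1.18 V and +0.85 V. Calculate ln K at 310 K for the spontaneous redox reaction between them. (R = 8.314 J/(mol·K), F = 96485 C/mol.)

ln K = 152.0

E°_cell = +0.85 − (-1.18) = 2.03 V, with n = 2 electrons transferred.
At equilibrium E = 0, so the Nernst equation gives ln K = nFE°/RT = (2)(96485)(2.03)/((8.314)(310)) = 151.99.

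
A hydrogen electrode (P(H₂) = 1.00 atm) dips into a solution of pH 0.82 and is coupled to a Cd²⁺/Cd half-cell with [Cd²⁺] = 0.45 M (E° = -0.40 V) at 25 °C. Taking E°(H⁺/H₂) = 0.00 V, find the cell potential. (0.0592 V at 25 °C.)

The hydrogen couple is the cathode, so E°_cell = 0.40 V; n = 2.
[H⁺] = 10^(−0.82) = 0.15 M, and Q = [Cd²⁺]·P(H₂) / [H⁺]^2 = 19.6.
E = E° − (0.0592/2) log Q = 0.40 − (0.0592/2)(1.293) = 0.362 V.

0.36 V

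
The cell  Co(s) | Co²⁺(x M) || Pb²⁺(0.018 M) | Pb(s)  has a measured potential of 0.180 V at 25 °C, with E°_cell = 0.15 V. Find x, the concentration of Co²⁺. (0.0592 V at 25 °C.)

0.0017 M

From the Nernst equation, log Q = n(E° − E)/0.0592 = 2(0.15 − 0.180)/0.0592 = -1.014, so Q = 0.0969.
With Q = [Co²⁺]/[Pb²⁺] and the known concentrations, [Co²⁺] in the numerator gives [Co²⁺] = 0.0017 M.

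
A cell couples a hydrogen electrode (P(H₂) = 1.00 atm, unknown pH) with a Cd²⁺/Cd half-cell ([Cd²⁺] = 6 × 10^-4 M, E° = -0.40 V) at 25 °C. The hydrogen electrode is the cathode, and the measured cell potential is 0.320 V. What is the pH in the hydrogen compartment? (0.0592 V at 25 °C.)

pH = 2.96

E°_cell = 0.40 V and n = 2.
log Q = n(E° − E)/0.0592 = 2×(0.40 − 0.320)/0.0592 = 2.703.
With Q = [Cd²⁺]·P(H₂) / [H⁺]^2, solving for [H⁺] gives log[H⁺] = -2.962, so pH = 2.96.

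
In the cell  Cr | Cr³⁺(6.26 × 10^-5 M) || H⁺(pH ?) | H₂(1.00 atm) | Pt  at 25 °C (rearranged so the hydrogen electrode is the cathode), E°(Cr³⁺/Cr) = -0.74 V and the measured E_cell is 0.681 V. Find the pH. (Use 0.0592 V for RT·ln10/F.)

E°_cell = 0.74 V and n = 6.
log Q = n(E° − E)/0.0592 = 6×(0.74 − 0.681)/0.0592 = 5.980.
With Q = [Cr³⁺]^2·P(H₂)^3 / [H⁺]^6, solving for [H⁺] gives log[H⁺] = -2.398, so pH = 2.40.

pH = 2.40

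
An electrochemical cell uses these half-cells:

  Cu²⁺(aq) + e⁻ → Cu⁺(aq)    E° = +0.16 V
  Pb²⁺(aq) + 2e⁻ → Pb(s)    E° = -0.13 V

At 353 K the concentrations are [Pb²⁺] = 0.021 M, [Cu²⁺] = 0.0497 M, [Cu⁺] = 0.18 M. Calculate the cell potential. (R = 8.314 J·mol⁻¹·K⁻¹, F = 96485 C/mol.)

The Cu²⁺/Cu⁺ couple has the higher reduction potential and acts as the cathode, so E°_cell = +0.16 − (-0.13) = 0.29 V.
Balancing electrons gives n = 2; the reaction quotient is Q = [Pb²⁺]·[Cu⁺]^2/[Cu²⁺]^2 = 0.275.
E = E° − (RT/nF) ln Q = 0.29 − (8.314×353)/(2×96485) × (-1.289) = 0.290 + 0.020 = 0.310 V.

0.310 V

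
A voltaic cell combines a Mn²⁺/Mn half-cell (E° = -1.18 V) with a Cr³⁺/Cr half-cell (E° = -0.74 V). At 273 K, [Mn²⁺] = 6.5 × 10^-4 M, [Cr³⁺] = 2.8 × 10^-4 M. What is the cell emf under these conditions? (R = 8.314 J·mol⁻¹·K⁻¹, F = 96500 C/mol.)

The Cr³⁺/Cr couple has the higher reduction potential and acts as the cathode, so E°_cell = -0.74 − (-1.18) = 0.44 V.
Balancing electrons gives n = 6; the reaction quotient is Q = [Mn²⁺]^3/[Cr³⁺]^2 = 0.00350.
E = E° − (RT/nF) ln Q = 0.44 − (8.314×273)/(6×96500) × (-5.654) = 0.440 + 0.022 = 0.462 V.

0.462 V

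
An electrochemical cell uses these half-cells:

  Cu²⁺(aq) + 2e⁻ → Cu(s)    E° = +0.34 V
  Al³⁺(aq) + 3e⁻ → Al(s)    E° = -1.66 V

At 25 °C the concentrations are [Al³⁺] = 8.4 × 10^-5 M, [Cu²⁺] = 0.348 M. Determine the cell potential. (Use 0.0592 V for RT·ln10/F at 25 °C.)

The Cu²⁺/Cu couple has the higher reduction potential and acts as the cathode, so E°_cell = +0.34 − (-1.66) = 2.00 V.
Balancing electrons gives n = 6; the reaction quotient is Q = [Al³⁺]^2/[Cu²⁺]^3 = 1.67 × 10^-7.
At 25 °C, E = E° − (0.0592/n) log Q = 2.00 − (0.0592/6)(-6.776) = 2.000 + 0.067 = 2.067 V.

2.07 V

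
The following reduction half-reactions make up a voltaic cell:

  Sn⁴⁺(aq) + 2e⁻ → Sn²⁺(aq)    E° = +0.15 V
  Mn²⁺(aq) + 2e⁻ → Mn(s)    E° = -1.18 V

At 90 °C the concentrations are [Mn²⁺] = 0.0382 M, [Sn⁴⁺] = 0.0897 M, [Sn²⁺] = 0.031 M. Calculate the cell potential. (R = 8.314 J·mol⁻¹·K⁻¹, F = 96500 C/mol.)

1.40 V

The Sn⁴⁺/Sn²⁺ couple has the higher reduction potential and acts as the cathode, so E°_cell = +0.15 − (-1.18) = 1.33 V.
Balancing electrons gives n = 2; the reaction quotient is Q = [Mn²⁺]·[Sn²⁺]/[Sn⁴⁺] = 0.0132.
E = E° − (RT/nF) ln Q = 1.33 − (8.314×363)/(2×96500) × (-4.327) = 1.330 + 0.068 = 1.398 V.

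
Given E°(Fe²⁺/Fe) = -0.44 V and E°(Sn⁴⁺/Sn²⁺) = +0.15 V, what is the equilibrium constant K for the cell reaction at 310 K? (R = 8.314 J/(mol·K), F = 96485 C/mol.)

1.5 × 10^19

E°_cell = +0.15 − (-0.44) = 0.59 V, with n = 2 electrons transferred.
At equilibrium E = 0, so the Nernst equation gives ln K = nFE°/RT = (2)(96485)(0.59)/((8.314)(310)) = 44.17.
K = e^44.17 = 1.5 × 10^19.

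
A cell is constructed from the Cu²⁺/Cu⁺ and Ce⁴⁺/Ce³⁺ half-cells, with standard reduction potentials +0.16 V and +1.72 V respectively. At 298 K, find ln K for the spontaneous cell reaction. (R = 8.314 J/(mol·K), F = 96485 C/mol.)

ln K = 60.8

E°_cell = +1.72 − (+0.16) = 1.56 V, with n = 1 electron transferred.
At equilibrium E = 0, so the Nernst equation gives ln K = nFE°/RT = (1)(96485)(1.56)/((8.314)(298)) = 60.75.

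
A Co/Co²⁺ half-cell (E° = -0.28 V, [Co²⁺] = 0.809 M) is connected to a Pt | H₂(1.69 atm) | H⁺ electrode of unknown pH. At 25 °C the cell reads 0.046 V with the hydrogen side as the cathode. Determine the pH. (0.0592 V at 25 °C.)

E°_cell = 0.28 V and n = 2.
log Q = n(E° − E)/0.0592 = 2×(0.28 − 0.046)/0.0592 = 7.905.
With Q = [Co²⁺]·P(H₂) / [H⁺]^2, solving for [H⁺] gives log[H⁺] = -3.885, so pH = 3.88.

pH = 3.88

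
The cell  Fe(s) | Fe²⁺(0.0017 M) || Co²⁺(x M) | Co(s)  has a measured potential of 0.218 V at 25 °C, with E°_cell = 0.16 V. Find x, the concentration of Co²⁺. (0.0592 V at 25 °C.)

From the Nernst equation, log Q = n(E° − E)/0.0592 = 2(0.16 − 0.218)/0.0592 = -1.959, so Q = 0.0110.
With Q = [Fe²⁺]/[Co²⁺] and the known concentrations, [Co²⁺] in the denominator gives [Co²⁺] = 0.15 M.

0.15 M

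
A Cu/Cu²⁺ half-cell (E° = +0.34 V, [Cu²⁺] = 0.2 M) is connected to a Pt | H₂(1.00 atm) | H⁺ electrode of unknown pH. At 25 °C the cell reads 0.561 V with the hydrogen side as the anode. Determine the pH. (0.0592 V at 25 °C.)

E°_cell = 0.34 V and n = 2.
log Q = n(E° − E)/0.0592 = 2×(0.34 − 0.561)/0.0592 = -7.466.
With Q = [H⁺]^2 / ([Cu²⁺]·P(H₂)), solving for [H⁺] gives log[H⁺] = -4.083, so pH = 4.08.

pH = 4.08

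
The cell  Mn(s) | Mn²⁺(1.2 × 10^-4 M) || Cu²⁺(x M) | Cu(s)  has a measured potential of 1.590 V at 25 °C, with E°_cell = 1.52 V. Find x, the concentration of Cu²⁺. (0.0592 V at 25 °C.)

0.028 M

From the Nernst equation, log Q = n(E° − E)/0.0592 = 2(1.52 − 1.590)/0.0592 = -2.365, so Q = 0.00432.
With Q = [Mn²⁺]/[Cu²⁺] and the known concentrations, [Cu²⁺] in the denominator gives [Cu²⁺] = 0.028 M.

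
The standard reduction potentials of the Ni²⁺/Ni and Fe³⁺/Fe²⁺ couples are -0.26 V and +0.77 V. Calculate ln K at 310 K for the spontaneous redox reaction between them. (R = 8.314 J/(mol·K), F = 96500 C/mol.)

ln K = 77.1

E°_cell = +0.77 − (-0.26) = 1.03 V, with n = 2 electrons transferred.
At equilibrium E = 0, so the Nernst equation gives ln K = nFE°/RT = (2)(96500)(1.03)/((8.314)(310)) = 77.13.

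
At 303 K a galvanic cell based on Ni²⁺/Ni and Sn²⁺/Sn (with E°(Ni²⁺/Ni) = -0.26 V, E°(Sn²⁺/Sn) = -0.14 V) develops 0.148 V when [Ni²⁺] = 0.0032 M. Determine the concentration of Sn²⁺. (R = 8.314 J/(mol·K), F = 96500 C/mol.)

From the Nernst equation, ln Q = nF(E° − E)/RT = 2×96500×(0.12 − 0.148)/(8.314×303) = -2.145, so Q = 0.117.
With Q = [Ni²⁺]/[Sn²⁺] and the known concentrations, [Sn²⁺] in the denominator gives [Sn²⁺] = 0.027 M.

0.027 M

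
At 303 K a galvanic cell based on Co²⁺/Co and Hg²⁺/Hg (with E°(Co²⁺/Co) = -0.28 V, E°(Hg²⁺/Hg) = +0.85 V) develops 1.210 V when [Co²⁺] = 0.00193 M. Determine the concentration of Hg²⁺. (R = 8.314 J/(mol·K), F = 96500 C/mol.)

0.89 M

From the Nernst equation, ln Q = nF(E° − E)/RT = 2×96500×(1.13 − 1.210)/(8.314×303) = -6.129, so Q = 0.00218.
With Q = [Co²⁺]/[Hg²⁺] and the known concentrations, [Hg²⁺] in the denominator gives [Hg²⁺] = 0.89 M.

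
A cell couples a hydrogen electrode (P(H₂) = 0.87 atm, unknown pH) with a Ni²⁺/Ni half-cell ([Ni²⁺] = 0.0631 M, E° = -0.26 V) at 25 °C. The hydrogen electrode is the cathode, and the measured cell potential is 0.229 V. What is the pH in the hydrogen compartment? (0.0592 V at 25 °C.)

E°_cell = 0.26 V and n = 2.
log Q = n(E° − E)/0.0592 = 2×(0.26 − 0.229)/0.0592 = 1.047.
With Q = [Ni²⁺]·P(H₂) / [H⁺]^2, solving for [H⁺] gives log[H⁺] = -1.154, so pH = 1.15.

pH = 1.15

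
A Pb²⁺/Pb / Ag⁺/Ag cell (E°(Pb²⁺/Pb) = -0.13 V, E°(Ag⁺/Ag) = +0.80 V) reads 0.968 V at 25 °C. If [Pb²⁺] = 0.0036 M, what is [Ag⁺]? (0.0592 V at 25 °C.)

0.26 M

From the Nernst equation, log Q = n(E° − E)/0.0592 = 2(0.93 − 0.968)/0.0592 = -1.284, so Q = 0.0520.
With Q = [Pb²⁺]/[Ag⁺]^2 and the known concentrations, [Ag⁺]^2 in the denominator gives [Ag⁺] = 0.26 M.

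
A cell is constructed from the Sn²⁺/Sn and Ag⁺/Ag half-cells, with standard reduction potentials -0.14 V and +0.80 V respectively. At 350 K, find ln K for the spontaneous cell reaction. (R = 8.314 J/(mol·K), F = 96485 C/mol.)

ln K = 62.3

E°_cell = +0.80 − (-0.14) = 0.94 V, with n = 2 electrons transferred.
At equilibrium E = 0, so the Nernst equation gives ln K = nFE°/RT = (2)(96485)(0.94)/((8.314)(350)) = 62.34.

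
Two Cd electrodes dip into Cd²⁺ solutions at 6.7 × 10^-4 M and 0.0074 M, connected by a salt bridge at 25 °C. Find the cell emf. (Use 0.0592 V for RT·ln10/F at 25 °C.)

Both half-cells are Cd²⁺/Cd, so E°_cell = 0. The concentrated side is the cathode; the cell reaction moves Cd²⁺ from high to low concentration with n = 2.
Q = [Cd²⁺]_dilute/[Cd²⁺]_conc = 6.7 × 10^-4/0.0074 = 0.0905.
E = 0 − (0.0592/2) log Q = −(0.0592/2)(-1.043) = 0.0309 V.

0.031 V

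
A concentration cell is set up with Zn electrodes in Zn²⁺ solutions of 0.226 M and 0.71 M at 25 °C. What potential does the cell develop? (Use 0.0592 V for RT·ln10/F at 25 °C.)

Both half-cells are Zn²⁺/Zn, so E°_cell = 0. The concentrated side is the cathode; the cell reaction moves Zn²⁺ from high to low concentration with n = 2.
Q = [Zn²⁺]_dilute/[Zn²⁺]_conc = 0.226/0.71 = 0.318.
E = 0 − (0.0592/2) log Q = −(0.0592/2)(-0.497) = 0.0147 V.

0.015 V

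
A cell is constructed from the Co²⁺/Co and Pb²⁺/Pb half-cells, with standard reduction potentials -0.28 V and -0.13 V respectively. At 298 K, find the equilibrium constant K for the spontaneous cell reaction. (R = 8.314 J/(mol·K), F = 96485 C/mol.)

E°_cell = -0.13 − (-0.28) = 0.15 V, with n = 2 electrons transferred.
At equilibrium E = 0, so the Nernst equation gives ln K = nFE°/RT = (2)(96485)(0.15)/((8.314)(298)) = 11.68.
K = e^11.68 = 1.2 × 10^5.

1.2 × 10^5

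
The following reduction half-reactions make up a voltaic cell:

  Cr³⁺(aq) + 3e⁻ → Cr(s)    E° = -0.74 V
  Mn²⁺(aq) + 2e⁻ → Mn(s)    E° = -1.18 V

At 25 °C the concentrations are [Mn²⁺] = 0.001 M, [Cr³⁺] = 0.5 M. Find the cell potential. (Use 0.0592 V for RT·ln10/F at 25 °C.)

The Cr³⁺/Cr couple has the higher reduction potential and acts as the cathode, so E°_cell = -0.74 − (-1.18) = 0.44 V.
Balancing electrons gives n = 6; the reaction quotient is Q = [Mn²⁺]^3/[Cr³⁺]^2 = 4 × 10^-9.
At 25 °C, E = E° − (0.0592/n) log Q = 0.44 − (0.0592/6)(-8.398) = 0.440 + 0.083 = 0.523 V.

0.523 V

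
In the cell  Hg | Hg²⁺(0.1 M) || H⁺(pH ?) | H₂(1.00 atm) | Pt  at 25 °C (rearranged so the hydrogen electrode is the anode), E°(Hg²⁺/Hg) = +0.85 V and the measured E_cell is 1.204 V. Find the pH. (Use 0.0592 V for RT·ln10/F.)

pH = 6.48

E°_cell = 0.85 V and n = 2.
log Q = n(E° − E)/0.0592 = 2×(0.85 − 1.204)/0.0592 = -11.959.
With Q = [H⁺]^2 / ([Hg²⁺]·P(H₂)), solving for [H⁺] gives log[H⁺] = -6.480, so pH = 6.48.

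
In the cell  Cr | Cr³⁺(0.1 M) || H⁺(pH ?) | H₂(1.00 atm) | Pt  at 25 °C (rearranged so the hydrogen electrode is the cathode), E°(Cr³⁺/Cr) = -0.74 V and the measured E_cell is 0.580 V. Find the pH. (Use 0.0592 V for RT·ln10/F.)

E°_cell = 0.74 V and n = 6.
log Q = n(E° − E)/0.0592 = 6×(0.74 − 0.580)/0.0592 = 16.216.
With Q = [Cr³⁺]^2·P(H₂)^3 / [H⁺]^6, solving for [H⁺] gives log[H⁺] = -3.036, so pH = 3.04.

pH = 3.04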